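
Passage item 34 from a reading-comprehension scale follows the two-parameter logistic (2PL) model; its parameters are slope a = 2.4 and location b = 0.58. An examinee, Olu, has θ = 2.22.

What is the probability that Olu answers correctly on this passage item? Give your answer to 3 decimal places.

0.981

P(θ) = 1 / (1 + exp(−a(θ − b)))
Exponent: 2.4 × (2.22 − 0.58) = 3.9360
1/(1 + e^{-3.9360}) = 0.9808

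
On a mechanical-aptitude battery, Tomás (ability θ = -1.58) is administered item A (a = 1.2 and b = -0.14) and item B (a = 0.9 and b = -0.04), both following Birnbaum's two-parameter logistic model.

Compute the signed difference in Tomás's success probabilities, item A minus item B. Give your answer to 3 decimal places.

-0.049

P(θ) = 1 / (1 + exp(−a(θ − b)))
P_A = 0.1508
P_B = 0.2000
P_A − P_B = -0.0492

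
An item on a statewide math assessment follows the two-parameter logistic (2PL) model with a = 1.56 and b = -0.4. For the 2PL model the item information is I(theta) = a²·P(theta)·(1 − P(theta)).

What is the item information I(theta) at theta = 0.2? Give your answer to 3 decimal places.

0.492

P = 1/(1+e^{-0.9360}) = 0.7183
P(1−P) = 0.7183 × 0.2817 = 0.2023
I = a² × P(1−P) = 1.56² × 0.2023 = 0.49244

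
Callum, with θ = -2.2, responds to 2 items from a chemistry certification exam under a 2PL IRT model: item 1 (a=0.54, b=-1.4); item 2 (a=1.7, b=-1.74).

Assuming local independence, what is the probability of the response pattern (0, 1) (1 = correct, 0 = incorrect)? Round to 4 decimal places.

P(θ) = 1 / (1 + exp(−a(θ − b)))
P_1 = 1/(1+e^{0.4320}) = 0.3936
P_2 = 1/(1+e^{0.7820}) = 0.3139
L = (1−P_1) × P_2 = 0.6064 × 0.3139 = 0.19033

0.1903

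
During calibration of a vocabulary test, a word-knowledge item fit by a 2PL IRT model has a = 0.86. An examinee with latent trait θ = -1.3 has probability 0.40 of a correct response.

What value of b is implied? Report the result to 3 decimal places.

-0.829

P(θ) = 1 / (1 + exp(−a(θ − b)))
logit(0.40) = ln(0.40/0.60) = -0.4055
b = θ − logit/(a) = -1.3 − (-0.4055)/0.8600 = -0.8285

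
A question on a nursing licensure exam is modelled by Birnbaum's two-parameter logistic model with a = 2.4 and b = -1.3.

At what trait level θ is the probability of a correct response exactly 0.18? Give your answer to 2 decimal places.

P(θ) = 1 / (1 + exp(−a(θ − b)))
logit = ln(0.1800/0.8200) = -1.5163
θ = b + logit/(a) = -1.3 + (-1.5163)/2.4000 = -1.9318

-1.93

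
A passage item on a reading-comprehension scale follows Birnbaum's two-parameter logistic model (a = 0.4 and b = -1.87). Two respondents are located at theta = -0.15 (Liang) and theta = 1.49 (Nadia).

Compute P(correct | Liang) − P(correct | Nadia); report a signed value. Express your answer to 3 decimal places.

-0.128

P(theta) = 1 / (1 + exp(−a(theta − b)))
P(Liang) = 0.6655  [exponent 0.6880]
P(Nadia) = 0.7931  [exponent 1.3440]
Difference = 0.6655 − 0.7931 = -0.1276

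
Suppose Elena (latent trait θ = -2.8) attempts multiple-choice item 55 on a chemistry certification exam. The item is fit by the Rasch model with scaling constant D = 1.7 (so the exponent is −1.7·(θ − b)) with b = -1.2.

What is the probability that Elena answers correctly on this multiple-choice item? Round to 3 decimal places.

0.062

P(θ) = 1 / (1 + exp(−D·(θ − b)))
Exponent: 1.7 × (-2.8 − (-1.2)) = -2.7200
1/(1 + e^{2.7200}) = 0.0618
P = 0.0618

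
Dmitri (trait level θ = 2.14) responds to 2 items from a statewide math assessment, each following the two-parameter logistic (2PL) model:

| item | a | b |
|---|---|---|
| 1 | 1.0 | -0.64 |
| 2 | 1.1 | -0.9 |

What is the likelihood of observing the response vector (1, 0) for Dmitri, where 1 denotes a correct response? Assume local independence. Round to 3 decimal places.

P(θ) = 1 / (1 + exp(−a(θ − b)))
P_1 = 1/(1+e^{-2.7800}) = 0.9416
P_2 = 1/(1+e^{-3.3440}) = 0.9659
L = P_1 × (1−P_2) = 0.9416 × 0.0341 = 0.03210

0.032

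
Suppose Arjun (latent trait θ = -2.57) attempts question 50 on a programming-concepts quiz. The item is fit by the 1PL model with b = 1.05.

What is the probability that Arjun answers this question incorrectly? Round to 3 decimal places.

0.974

P(θ) = 1 / (1 + exp(−(θ − b)))
Exponent: (-2.57 − 1.05) = -3.6200
1/(1 + e^{3.6200}) = 0.0261
P = 0.0261
P(incorrect) = 1 − 0.0261 = 0.9739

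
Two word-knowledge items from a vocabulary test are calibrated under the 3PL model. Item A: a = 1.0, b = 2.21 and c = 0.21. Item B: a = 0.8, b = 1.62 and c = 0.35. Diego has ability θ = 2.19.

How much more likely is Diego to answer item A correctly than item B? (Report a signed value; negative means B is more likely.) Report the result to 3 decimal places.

P(θ) = c + (1 − c) · 1 / (1 + exp(−a(θ − b)))
P_A = 0.6011
P_B = 0.7478
P_A − P_B = -0.1468

-0.147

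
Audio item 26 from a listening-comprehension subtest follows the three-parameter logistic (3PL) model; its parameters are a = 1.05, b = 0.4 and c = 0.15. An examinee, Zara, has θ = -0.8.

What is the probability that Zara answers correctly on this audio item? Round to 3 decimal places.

P(θ) = c + (1 − c) · 1 / (1 + exp(−a(θ − b)))
Exponent: 1.05 × (-0.8 − 0.4) = -1.2600
1/(1 + e^{1.2600}) = 0.2210
P = 0.15 + 0.85 × 0.2210 = 0.3378

0.338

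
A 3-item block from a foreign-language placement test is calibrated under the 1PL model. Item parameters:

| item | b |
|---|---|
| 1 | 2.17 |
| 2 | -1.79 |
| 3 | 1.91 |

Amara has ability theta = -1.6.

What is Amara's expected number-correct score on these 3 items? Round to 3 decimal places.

P(theta) = 1 / (1 + exp(−(theta − b)))
P_1 = 1/(1+e^{3.7700}) = 0.0225
P_2 = 1/(1+e^{-0.1900}) = 0.5474
P_3 = 1/(1+e^{3.5100}) = 0.0290
E[score] = 0.0225 + 0.5474 + 0.0290 = 0.5989

0.599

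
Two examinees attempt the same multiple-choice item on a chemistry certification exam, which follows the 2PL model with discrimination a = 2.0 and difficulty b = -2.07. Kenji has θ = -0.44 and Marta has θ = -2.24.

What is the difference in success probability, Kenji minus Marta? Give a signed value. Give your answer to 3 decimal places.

P(θ) = 1 / (1 + exp(−a(θ − b)))
P(Kenji) = 0.9630  [exponent 3.2600]
P(Marta) = 0.4158  [exponent -0.3400]
Difference = 0.9630 − 0.4158 = 0.5472

0.547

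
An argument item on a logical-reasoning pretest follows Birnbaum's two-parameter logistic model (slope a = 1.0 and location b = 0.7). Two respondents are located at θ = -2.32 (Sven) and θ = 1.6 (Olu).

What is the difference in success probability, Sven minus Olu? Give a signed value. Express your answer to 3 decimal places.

-0.664

P(θ) = 1 / (1 + exp(−a(θ − b)))
P(Sven) = 0.0465  [exponent -3.0200]
P(Olu) = 0.7109  [exponent 0.9000]
Difference = 0.0465 − 0.7109 = -0.6644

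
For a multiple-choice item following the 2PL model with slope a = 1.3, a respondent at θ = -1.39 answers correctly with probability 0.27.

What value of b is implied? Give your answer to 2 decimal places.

-0.62

P(θ) = 1 / (1 + exp(−a(θ − b)))
logit(0.27) = ln(0.27/0.73) = -0.9946
b = θ − logit/(a) = -1.39 − (-0.9946)/1.3000 = -0.6249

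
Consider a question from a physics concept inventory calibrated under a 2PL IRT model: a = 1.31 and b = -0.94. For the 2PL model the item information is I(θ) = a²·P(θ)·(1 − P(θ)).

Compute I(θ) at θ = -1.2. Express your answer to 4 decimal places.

0.4168

P = 1/(1+e^{0.3406}) = 0.4157
P(1−P) = 0.4157 × 0.5843 = 0.2429
I = a² × P(1−P) = 1.31² × 0.2429 = 0.41682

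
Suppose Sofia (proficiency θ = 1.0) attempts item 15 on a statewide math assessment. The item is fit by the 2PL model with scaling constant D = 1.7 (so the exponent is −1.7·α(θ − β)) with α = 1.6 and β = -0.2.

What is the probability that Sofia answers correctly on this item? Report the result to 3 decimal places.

0.963

P(θ) = 1 / (1 + exp(−D·α(θ − β)))
Exponent: 1.7 × 1.6 × (1.0 − (-0.2)) = 3.2640
1/(1 + e^{-3.2640}) = 0.9632
P = 0.9632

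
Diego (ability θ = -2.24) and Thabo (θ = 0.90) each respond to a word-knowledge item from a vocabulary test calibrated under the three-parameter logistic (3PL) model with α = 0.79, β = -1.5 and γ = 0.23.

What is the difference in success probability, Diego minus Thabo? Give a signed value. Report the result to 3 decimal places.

-0.394

P(θ) = γ + (1 − γ) · 1 / (1 + exp(−α(θ − β)))
P(Diego) = 0.5056  [exponent -0.5846]
P(Thabo) = 0.8995  [exponent 1.8960]
Difference = 0.5056 − 0.8995 = -0.3939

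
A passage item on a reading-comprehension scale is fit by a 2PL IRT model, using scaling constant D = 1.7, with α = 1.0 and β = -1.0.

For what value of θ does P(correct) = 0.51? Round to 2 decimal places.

P(θ) = 1 / (1 + exp(−D·α(θ − β)))
logit = ln(0.5100/0.4900) = 0.0400
θ = β + logit/(1.7·α) = -1.0 + 0.0400/1.7000 = -0.9765

-0.98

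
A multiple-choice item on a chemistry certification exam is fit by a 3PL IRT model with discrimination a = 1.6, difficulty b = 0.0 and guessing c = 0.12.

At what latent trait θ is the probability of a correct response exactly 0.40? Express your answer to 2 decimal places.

P(θ) = c + (1 − c) · 1 / (1 + exp(−a(θ − b)))
Remove guessing floor: (0.40 − 0.12)/(1 − 0.12) = 0.3182
logit = ln(0.3182/0.6818) = -0.7621
θ = b + logit/(a) = 0.0 + (-0.7621)/1.6000 = -0.4763

-0.48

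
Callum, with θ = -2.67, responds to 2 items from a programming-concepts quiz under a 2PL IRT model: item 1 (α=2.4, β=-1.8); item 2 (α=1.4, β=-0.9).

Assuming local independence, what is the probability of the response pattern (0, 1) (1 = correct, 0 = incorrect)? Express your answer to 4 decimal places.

0.0689

P(θ) = 1 / (1 + exp(−α(θ − β)))
P_1 = 1/(1+e^{2.0880}) = 0.1103
P_2 = 1/(1+e^{2.4780}) = 0.0774
L = (1−P_1) × P_2 = 0.8897 × 0.0774 = 0.06888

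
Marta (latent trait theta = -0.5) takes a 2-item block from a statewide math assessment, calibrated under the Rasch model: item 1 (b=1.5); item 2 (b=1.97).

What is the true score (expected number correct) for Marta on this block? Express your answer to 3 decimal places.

P(theta) = 1 / (1 + exp(−(theta − b)))
P_1 = 1/(1+e^{2.0000}) = 0.1192
P_2 = 1/(1+e^{2.4700}) = 0.0780
E[score] = 0.1192 + 0.0780 = 0.1972

0.197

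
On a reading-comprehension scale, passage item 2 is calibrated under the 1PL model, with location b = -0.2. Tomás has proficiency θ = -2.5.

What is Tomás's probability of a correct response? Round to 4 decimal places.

0.0911

P(θ) = 1 / (1 + exp(−(θ − b)))
Exponent: (-2.5 − (-0.2)) = -2.3000
1/(1 + e^{2.3000}) = 0.0911
P = 0.0911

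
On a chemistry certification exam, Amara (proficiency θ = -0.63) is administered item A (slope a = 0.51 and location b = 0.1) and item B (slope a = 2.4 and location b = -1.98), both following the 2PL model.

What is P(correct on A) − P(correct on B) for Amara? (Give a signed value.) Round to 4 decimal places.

-0.5543

P(θ) = 1 / (1 + exp(−a(θ − b)))
P_A = 0.4080
P_B = 0.9623
P_A − P_B = -0.5543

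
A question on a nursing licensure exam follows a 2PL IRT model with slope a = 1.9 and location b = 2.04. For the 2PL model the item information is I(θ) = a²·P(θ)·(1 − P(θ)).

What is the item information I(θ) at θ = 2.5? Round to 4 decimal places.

0.7499

P = 1/(1+e^{-0.8740}) = 0.7056
P(1−P) = 0.7056 × 0.2944 = 0.2077
I = a² × P(1−P) = 1.9² × 0.2077 = 0.74993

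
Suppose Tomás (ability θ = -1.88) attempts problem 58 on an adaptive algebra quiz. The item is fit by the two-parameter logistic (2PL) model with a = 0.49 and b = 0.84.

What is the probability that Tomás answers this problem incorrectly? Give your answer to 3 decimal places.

P(θ) = 1 / (1 + exp(−a(θ − b)))
Exponent: 0.49 × (-1.88 − 0.84) = -1.3328
1/(1 + e^{1.3328}) = 0.2087
P(incorrect) = 1 − 0.2087 = 0.7913

0.791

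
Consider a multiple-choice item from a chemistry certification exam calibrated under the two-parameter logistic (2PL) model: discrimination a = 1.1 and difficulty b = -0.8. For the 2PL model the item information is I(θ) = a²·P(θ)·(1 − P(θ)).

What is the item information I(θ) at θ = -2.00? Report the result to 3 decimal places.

P = 1/(1+e^{1.3200}) = 0.2108
P(1−P) = 0.2108 × 0.7892 = 0.1664
I = a² × P(1−P) = 1.1² × 0.1664 = 0.20131

0.201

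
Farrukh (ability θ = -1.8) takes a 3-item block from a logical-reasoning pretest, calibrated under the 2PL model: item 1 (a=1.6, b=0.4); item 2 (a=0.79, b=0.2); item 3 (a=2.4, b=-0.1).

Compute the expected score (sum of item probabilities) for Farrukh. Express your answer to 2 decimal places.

0.22

P(θ) = 1 / (1 + exp(−a(θ − b)))
P_1 = 1/(1+e^{3.5200}) = 0.0287
P_2 = 1/(1+e^{1.5800}) = 0.1708
P_3 = 1/(1+e^{4.0800}) = 0.0166
E[score] = 0.0287 + 0.1708 + 0.0166 = 0.2162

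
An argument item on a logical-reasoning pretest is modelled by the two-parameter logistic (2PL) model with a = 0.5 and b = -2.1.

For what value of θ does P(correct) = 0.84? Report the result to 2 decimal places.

1.22

P(θ) = 1 / (1 + exp(−a(θ − b)))
logit = ln(0.8400/0.1600) = 1.6582
θ = b + logit/(a) = -2.1 + 1.6582/0.5000 = 1.2165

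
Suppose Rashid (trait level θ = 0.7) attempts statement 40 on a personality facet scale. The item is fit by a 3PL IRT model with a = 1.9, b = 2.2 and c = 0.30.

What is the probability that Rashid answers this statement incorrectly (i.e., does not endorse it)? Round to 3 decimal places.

0.662

P(θ) = c + (1 − c) · 1 / (1 + exp(−a(θ − b)))
Exponent: 1.9 × (0.7 − 2.2) = -2.8500
1/(1 + e^{2.8500}) = 0.0547
P = 0.30 + 0.70 × 0.0547 = 0.3383
P(incorrect) = 1 − 0.3383 = 0.6617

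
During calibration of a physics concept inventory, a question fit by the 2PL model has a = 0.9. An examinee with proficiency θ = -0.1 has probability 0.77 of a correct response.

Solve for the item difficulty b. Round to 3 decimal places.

P(θ) = 1 / (1 + exp(−a(θ − b)))
logit(0.77) = ln(0.77/0.23) = 1.2083
b = θ − logit/(a) = -0.1 − 1.2083/0.9000 = -1.4426

-1.443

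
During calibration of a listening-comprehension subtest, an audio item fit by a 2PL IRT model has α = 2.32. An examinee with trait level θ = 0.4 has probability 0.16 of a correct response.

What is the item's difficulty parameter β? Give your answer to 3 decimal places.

P(θ) = 1 / (1 + exp(−α(θ − β)))
logit(0.16) = ln(0.16/0.84) = -1.6582
β = θ − logit/(α) = 0.4 − (-1.6582)/2.3200 = 1.1148

1.115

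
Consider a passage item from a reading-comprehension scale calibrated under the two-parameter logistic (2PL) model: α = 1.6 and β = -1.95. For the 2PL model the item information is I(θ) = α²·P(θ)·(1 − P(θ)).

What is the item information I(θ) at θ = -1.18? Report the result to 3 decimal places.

0.448

P = 1/(1+e^{-1.2320}) = 0.7742
P(1−P) = 0.7742 × 0.2258 = 0.1748
I = α² × P(1−P) = 1.6² × 0.1748 = 0.44757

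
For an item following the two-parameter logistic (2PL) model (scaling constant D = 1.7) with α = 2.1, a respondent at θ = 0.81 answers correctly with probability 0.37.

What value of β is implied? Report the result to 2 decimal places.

P(θ) = 1 / (1 + exp(−D·α(θ − β)))
logit(0.37) = ln(0.37/0.63) = -0.5322
β = θ − logit/(1.7·α) = 0.81 − (-0.5322)/3.5700 = 0.9591

0.96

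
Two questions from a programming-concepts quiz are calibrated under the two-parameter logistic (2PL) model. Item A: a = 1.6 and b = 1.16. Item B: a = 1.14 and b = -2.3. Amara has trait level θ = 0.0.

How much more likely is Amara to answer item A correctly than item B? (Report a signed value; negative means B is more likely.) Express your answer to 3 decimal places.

P(θ) = 1 / (1 + exp(−a(θ − b)))
P_A = 0.1352
P_B = 0.9323
P_A − P_B = -0.7971

-0.797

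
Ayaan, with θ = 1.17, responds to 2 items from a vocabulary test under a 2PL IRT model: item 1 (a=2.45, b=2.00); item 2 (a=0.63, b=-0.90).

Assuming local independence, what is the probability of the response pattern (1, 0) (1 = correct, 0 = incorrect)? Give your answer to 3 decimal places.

0.025

P(θ) = 1 / (1 + exp(−a(θ − b)))
P_1 = 1/(1+e^{2.0335}) = 0.1157
P_2 = 1/(1+e^{-1.3041}) = 0.7865
L = P_1 × (1−P_2) = 0.1157 × 0.2135 = 0.02471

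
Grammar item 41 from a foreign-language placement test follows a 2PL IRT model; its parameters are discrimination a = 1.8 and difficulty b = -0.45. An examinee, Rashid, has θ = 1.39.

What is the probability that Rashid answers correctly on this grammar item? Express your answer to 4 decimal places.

P(θ) = 1 / (1 + exp(−a(θ − b)))
Exponent: 1.8 × (1.39 − (-0.45)) = 3.3120
1/(1 + e^{-3.3120}) = 0.9648

0.9648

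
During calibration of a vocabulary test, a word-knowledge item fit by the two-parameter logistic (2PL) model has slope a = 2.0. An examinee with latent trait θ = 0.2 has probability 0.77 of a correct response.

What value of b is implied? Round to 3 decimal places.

-0.404

P(θ) = 1 / (1 + exp(−a(θ − b)))
logit(0.77) = ln(0.77/0.23) = 1.2083
b = θ − logit/(a) = 0.2 − 1.2083/2.0000 = -0.4042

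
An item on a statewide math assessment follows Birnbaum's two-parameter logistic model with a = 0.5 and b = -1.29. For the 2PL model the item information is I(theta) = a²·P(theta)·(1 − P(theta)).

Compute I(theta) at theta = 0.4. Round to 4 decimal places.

P = 1/(1+e^{-0.8450}) = 0.6995
P(1−P) = 0.6995 × 0.3005 = 0.2102
I = a² × P(1−P) = 0.5² × 0.2102 = 0.05255

0.0525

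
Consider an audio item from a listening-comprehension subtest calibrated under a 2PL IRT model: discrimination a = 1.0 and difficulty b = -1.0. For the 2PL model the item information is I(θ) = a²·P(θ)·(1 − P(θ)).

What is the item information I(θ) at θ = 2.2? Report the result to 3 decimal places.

P = 1/(1+e^{-3.2000}) = 0.9608
P(1−P) = 0.9608 × 0.0392 = 0.0376
I = a² × P(1−P) = 1.0² × 0.0376 = 0.03763

0.038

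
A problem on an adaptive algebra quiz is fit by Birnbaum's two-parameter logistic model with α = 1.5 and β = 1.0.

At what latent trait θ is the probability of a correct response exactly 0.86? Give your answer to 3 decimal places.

2.210

P(θ) = 1 / (1 + exp(−α(θ − β)))
logit = ln(0.8600/0.1400) = 1.8153
θ = β + logit/(α) = 1.0 + 1.8153/1.5000 = 2.2102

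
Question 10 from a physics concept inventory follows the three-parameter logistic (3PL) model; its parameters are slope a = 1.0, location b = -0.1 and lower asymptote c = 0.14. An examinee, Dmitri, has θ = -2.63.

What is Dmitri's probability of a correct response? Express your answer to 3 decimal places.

P(θ) = c + (1 − c) · 1 / (1 + exp(−a(θ − b)))
Exponent: 1.0 × (-2.63 − (-0.1)) = -2.5300
1/(1 + e^{2.5300}) = 0.0738
P = 0.14 + 0.86 × 0.0738 = 0.2035

0.203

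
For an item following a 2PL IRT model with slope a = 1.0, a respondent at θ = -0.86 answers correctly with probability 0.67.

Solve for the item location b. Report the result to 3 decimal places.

-1.568

P(θ) = 1 / (1 + exp(−a(θ − b)))
logit(0.67) = ln(0.67/0.33) = 0.7082
b = θ − logit/(a) = -0.86 − 0.7082/1.0000 = -1.5682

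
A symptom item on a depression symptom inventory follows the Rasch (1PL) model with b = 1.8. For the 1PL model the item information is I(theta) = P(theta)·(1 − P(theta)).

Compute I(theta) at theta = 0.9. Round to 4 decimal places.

P = 1/(1+e^{0.9000}) = 0.2891
P(1−P) = 0.2891 × 0.7109 = 0.2055
I = P(1−P) = 0.20550

0.2055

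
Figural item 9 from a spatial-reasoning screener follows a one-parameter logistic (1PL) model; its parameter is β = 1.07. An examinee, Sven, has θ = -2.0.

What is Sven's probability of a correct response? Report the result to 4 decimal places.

P(θ) = 1 / (1 + exp(−(θ − β)))
Exponent: (-2.0 − 1.07) = -3.0700
1/(1 + e^{3.0700}) = 0.0444
P = 0.0444

0.0444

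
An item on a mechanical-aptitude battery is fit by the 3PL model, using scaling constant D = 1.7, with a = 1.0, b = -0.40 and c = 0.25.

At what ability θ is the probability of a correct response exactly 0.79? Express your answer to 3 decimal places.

0.156

P(θ) = c + (1 − c) · 1 / (1 + exp(−D·a(θ − b)))
Remove guessing floor: (0.79 − 0.25)/(1 − 0.25) = 0.7200
logit = ln(0.7200/0.2800) = 0.9445
θ = b + logit/(1.7·a) = -0.40 + 0.9445/1.7000 = 0.1556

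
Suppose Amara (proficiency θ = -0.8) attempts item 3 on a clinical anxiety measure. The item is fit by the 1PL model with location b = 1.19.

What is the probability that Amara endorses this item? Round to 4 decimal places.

0.1203

P(θ) = 1 / (1 + exp(−(θ − b)))
Exponent: (-0.8 − 1.19) = -1.9900
1/(1 + e^{1.9900}) = 0.1203
P = 0.1203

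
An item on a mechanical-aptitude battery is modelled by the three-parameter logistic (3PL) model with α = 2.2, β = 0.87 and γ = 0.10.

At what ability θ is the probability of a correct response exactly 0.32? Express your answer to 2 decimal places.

0.36

P(θ) = γ + (1 − γ) · 1 / (1 + exp(−α(θ − β)))
Remove guessing floor: (0.32 − 0.10)/(1 − 0.10) = 0.2444
logit = ln(0.2444/0.7556) = -1.1285
θ = β + logit/(α) = 0.87 + (-1.1285)/2.2000 = 0.3571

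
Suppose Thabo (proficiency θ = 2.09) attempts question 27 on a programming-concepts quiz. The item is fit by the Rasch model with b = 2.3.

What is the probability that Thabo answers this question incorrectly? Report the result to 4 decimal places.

0.5523

P(θ) = 1 / (1 + exp(−(θ − b)))
Exponent: (2.09 − 2.3) = -0.2100
1/(1 + e^{0.2100}) = 0.4477
P = 0.4477
P(incorrect) = 1 − 0.4477 = 0.5523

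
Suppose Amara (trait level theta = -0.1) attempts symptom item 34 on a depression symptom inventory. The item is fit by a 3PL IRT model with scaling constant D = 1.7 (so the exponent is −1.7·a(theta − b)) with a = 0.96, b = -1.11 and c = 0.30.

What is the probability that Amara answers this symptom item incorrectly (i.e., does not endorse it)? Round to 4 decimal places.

P(theta) = c + (1 − c) · 1 / (1 + exp(−D·a(theta − b)))
Exponent: 1.7 × 0.96 × (-0.1 − (-1.11)) = 1.6483
1/(1 + e^{-1.6483}) = 0.8387
P = 0.30 + 0.70 × 0.8387 = 0.8871
P(incorrect) = 1 − 0.8871 = 0.1129

0.1129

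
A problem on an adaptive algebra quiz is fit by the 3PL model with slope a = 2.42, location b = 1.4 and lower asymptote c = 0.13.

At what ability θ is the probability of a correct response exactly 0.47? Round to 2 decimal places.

1.22

P(θ) = c + (1 − c) · 1 / (1 + exp(−a(θ − b)))
Remove guessing floor: (0.47 − 0.13)/(1 − 0.13) = 0.3908
logit = ln(0.3908/0.6092) = -0.4439
θ = b + logit/(a) = 1.4 + (-0.4439)/2.4200 = 1.2166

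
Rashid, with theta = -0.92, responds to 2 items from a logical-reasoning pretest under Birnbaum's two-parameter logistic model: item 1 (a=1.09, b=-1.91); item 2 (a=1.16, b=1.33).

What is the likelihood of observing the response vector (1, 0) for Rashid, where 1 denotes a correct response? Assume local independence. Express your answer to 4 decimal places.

P(theta) = 1 / (1 + exp(−a(theta − b)))
P_1 = 1/(1+e^{-1.0791}) = 0.7463
P_2 = 1/(1+e^{2.6100}) = 0.0685
L = P_1 × (1−P_2) = 0.7463 × 0.9315 = 0.69520

0.6952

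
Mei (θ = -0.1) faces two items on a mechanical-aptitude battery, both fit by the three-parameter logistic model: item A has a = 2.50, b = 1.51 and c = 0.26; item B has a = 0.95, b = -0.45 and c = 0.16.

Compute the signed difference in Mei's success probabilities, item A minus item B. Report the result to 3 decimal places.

-0.376

P(θ) = c + (1 − c) · 1 / (1 + exp(−a(θ − b)))
P_A = 0.2730
P_B = 0.6492
P_A − P_B = -0.3762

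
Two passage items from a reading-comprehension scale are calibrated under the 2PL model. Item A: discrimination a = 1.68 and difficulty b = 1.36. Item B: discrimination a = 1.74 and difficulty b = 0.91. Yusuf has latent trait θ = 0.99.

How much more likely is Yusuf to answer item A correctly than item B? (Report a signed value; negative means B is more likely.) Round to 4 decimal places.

P(θ) = 1 / (1 + exp(−a(θ − b)))
P_A = 0.3494
P_B = 0.5347
P_A − P_B = -0.1853

-0.1853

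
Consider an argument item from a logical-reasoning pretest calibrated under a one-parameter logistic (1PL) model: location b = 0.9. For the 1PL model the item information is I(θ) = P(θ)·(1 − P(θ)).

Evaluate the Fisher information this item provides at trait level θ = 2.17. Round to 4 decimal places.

0.1712

P = 1/(1+e^{-1.2700}) = 0.7807
P(1−P) = 0.7807 × 0.2193 = 0.1712
I = P(1−P) = 0.17118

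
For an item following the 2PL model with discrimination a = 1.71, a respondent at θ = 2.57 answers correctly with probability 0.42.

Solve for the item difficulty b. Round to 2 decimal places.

P(θ) = 1 / (1 + exp(−a(θ − b)))
logit(0.42) = ln(0.42/0.58) = -0.3228
b = θ − logit/(a) = 2.57 − (-0.3228)/1.7100 = 2.7588

2.76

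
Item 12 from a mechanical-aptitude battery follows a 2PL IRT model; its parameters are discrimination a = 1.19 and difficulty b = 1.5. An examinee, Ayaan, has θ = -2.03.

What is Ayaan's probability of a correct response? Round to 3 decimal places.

0.015

P(θ) = 1 / (1 + exp(−a(θ − b)))
Exponent: 1.19 × (-2.03 − 1.5) = -4.2007
1/(1 + e^{4.2007}) = 0.0148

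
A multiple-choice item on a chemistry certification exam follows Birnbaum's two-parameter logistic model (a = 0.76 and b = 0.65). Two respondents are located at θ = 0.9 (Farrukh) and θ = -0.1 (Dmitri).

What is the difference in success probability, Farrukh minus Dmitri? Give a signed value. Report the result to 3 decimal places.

0.186

P(θ) = 1 / (1 + exp(−a(θ − b)))
P(Farrukh) = 0.5474  [exponent 0.1900]
P(Dmitri) = 0.3612  [exponent -0.5700]
Difference = 0.5474 − 0.3612 = 0.1861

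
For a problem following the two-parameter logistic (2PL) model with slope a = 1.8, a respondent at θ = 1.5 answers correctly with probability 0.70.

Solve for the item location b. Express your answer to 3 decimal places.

1.029

P(θ) = 1 / (1 + exp(−a(θ − b)))
logit(0.70) = ln(0.70/0.30) = 0.8473
b = θ − logit/(a) = 1.5 − 0.8473/1.8000 = 1.0293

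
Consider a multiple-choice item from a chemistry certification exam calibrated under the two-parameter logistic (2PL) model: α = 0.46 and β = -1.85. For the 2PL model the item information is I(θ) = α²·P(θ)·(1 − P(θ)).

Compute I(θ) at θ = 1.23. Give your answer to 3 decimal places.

P = 1/(1+e^{-1.4168}) = 0.8048
P(1−P) = 0.8048 × 0.1952 = 0.1571
I = α² × P(1−P) = 0.46² × 0.1571 = 0.03324

0.033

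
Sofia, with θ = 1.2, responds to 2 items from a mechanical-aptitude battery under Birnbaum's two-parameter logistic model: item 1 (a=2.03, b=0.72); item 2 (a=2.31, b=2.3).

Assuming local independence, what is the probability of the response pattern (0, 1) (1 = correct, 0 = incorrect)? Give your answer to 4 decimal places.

0.0200

P(θ) = 1 / (1 + exp(−a(θ − b)))
P_1 = 1/(1+e^{-0.9744}) = 0.7260
P_2 = 1/(1+e^{2.5410}) = 0.0730
L = (1−P_1) × P_2 = 0.2740 × 0.0730 = 0.02001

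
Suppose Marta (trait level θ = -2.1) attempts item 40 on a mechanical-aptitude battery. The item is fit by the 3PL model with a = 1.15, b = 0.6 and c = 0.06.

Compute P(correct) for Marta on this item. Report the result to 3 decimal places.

P(θ) = c + (1 − c) · 1 / (1 + exp(−a(θ − b)))
Exponent: 1.15 × (-2.1 − 0.6) = -3.1050
1/(1 + e^{3.1050}) = 0.0429
P = 0.06 + 0.94 × 0.0429 = 0.1003

0.100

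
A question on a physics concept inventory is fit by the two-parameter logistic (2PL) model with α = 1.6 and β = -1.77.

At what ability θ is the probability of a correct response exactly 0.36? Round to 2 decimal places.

-2.13

P(θ) = 1 / (1 + exp(−α(θ − β)))
logit = ln(0.3600/0.6400) = -0.5754
θ = β + logit/(α) = -1.77 + (-0.5754)/1.6000 = -2.1296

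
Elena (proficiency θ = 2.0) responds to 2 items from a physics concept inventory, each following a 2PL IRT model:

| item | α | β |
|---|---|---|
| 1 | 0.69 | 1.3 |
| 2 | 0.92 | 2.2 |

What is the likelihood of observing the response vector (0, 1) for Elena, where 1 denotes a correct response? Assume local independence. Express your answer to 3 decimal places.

P(θ) = 1 / (1 + exp(−α(θ − β)))
P_1 = 1/(1+e^{-0.4830}) = 0.6185
P_2 = 1/(1+e^{0.1840}) = 0.4541
L = (1−P_1) × P_2 = 0.3815 × 0.4541 = 0.17327

0.173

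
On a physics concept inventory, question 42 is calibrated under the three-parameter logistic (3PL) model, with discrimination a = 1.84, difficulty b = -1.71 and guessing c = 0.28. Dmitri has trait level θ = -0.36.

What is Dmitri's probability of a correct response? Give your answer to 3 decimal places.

0.945

P(θ) = c + (1 − c) · 1 / (1 + exp(−a(θ − b)))
Exponent: 1.84 × (-0.36 − (-1.71)) = 2.4840
1/(1 + e^{-2.4840}) = 0.9230
P = 0.28 + 0.72 × 0.9230 = 0.9446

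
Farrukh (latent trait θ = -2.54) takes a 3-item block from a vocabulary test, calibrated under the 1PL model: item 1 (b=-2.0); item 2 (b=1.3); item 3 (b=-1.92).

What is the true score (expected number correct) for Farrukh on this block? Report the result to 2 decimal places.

0.74

P(θ) = 1 / (1 + exp(−(θ − b)))
P_1 = 1/(1+e^{0.5400}) = 0.3682
P_2 = 1/(1+e^{3.8400}) = 0.0210
P_3 = 1/(1+e^{0.6200}) = 0.3498
E[score] = 0.3682 + 0.0210 + 0.3498 = 0.7390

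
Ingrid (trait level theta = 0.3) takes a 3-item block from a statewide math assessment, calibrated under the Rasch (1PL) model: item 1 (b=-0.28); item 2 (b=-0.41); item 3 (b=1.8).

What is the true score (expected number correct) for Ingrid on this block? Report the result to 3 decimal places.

1.494

P(theta) = 1 / (1 + exp(−(theta − b)))
P_1 = 1/(1+e^{-0.5800}) = 0.6411
P_2 = 1/(1+e^{-0.7100}) = 0.6704
P_3 = 1/(1+e^{1.5000}) = 0.1824
E[score] = 0.6411 + 0.6704 + 0.1824 = 1.4939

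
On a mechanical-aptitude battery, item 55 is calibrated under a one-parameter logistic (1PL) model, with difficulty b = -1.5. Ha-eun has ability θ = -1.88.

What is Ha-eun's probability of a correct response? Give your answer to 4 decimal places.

P(θ) = 1 / (1 + exp(−(θ − b)))
Exponent: (-1.88 − (-1.5)) = -0.3800
1/(1 + e^{0.3800}) = 0.4061
P = 0.4061

0.4061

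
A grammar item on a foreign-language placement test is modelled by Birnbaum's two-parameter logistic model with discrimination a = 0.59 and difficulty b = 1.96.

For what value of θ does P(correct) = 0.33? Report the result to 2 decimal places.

P(θ) = 1 / (1 + exp(−a(θ − b)))
logit = ln(0.3300/0.6700) = -0.7082
θ = b + logit/(a) = 1.96 + (-0.7082)/0.5900 = 0.7597

0.76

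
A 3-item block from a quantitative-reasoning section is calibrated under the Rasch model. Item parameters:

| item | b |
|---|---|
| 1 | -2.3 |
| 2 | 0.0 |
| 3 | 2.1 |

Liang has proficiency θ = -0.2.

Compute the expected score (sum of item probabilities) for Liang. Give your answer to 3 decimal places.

1.432

P(θ) = 1 / (1 + exp(−(θ − b)))
P_1 = 1/(1+e^{-2.1000}) = 0.8909
P_2 = 1/(1+e^{0.2000}) = 0.4502
P_3 = 1/(1+e^{2.3000}) = 0.0911
E[score] = 0.8909 + 0.4502 + 0.0911 = 1.4322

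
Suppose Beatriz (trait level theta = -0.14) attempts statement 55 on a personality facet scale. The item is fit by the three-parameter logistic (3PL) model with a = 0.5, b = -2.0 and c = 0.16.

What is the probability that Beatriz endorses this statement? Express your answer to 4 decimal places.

0.7623

P(theta) = c + (1 − c) · 1 / (1 + exp(−a(theta − b)))
Exponent: 0.5 × (-0.14 − (-2.0)) = 0.9300
1/(1 + e^{-0.9300}) = 0.7171
P = 0.16 + 0.84 × 0.7171 = 0.7623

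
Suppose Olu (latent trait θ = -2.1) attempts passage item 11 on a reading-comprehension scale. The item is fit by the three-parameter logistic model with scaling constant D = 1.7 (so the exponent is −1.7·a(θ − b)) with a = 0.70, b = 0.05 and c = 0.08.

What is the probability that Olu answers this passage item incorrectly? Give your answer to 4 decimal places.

0.8539

P(θ) = c + (1 − c) · 1 / (1 + exp(−D·a(θ − b)))
Exponent: 1.7 × 0.70 × (-2.1 − 0.05) = -2.5585
1/(1 + e^{2.5585}) = 0.0719
P = 0.08 + 0.92 × 0.0719 = 0.1461
P(incorrect) = 1 − 0.1461 = 0.8539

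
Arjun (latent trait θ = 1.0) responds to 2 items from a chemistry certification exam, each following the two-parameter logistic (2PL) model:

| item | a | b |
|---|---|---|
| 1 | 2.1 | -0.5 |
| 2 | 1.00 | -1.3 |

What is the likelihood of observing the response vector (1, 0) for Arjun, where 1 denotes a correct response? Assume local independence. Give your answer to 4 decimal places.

P(θ) = 1 / (1 + exp(−a(θ − b)))
P_1 = 1/(1+e^{-3.1500}) = 0.9589
P_2 = 1/(1+e^{-2.3000}) = 0.9089
L = P_1 × (1−P_2) = 0.9589 × 0.0911 = 0.08738

0.0874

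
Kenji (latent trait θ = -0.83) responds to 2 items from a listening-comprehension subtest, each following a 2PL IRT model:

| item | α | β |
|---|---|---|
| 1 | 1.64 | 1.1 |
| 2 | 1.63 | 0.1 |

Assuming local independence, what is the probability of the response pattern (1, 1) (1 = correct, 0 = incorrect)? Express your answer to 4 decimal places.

P(θ) = 1 / (1 + exp(−α(θ − β)))
P_1 = 1/(1+e^{3.1652}) = 0.0405
P_2 = 1/(1+e^{1.5159}) = 0.1801
L = P_1 × P_2 = 0.0405 × 0.1801 = 0.00729

0.0073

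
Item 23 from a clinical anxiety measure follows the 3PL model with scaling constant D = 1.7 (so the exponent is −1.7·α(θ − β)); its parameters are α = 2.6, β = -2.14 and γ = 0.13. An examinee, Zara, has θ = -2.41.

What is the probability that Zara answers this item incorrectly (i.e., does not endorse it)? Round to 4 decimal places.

0.6676

P(θ) = γ + (1 − γ) · 1 / (1 + exp(−D·α(θ − β)))
Exponent: 1.7 × 2.6 × (-2.41 − (-2.14)) = -1.1934
1/(1 + e^{1.1934}) = 0.2327
P = 0.13 + 0.87 × 0.2327 = 0.3324
P(incorrect) = 1 − 0.3324 = 0.6676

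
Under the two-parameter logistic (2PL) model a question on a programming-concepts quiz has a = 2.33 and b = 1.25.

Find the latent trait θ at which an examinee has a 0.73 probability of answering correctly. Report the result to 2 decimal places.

P(θ) = 1 / (1 + exp(−a(θ − b)))
logit = ln(0.7300/0.2700) = 0.9946
θ = b + logit/(a) = 1.25 + 0.9946/2.3300 = 1.6769

1.68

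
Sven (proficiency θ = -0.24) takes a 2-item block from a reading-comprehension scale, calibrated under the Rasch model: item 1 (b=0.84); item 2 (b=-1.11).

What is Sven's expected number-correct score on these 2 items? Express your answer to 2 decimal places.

0.96

P(θ) = 1 / (1 + exp(−(θ − b)))
P_1 = 1/(1+e^{1.0800}) = 0.2535
P_2 = 1/(1+e^{-0.8700}) = 0.7047
E[score] = 0.2535 + 0.7047 = 0.9583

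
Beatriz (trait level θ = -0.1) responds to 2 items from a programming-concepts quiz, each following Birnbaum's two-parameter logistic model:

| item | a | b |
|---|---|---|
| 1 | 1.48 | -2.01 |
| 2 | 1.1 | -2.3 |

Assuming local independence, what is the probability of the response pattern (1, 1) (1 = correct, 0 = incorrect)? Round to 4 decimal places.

P(θ) = 1 / (1 + exp(−a(θ − b)))
P_1 = 1/(1+e^{-2.8268}) = 0.9441
P_2 = 1/(1+e^{-2.4200}) = 0.9183
L = P_1 × P_2 = 0.9441 × 0.9183 = 0.86701

0.8670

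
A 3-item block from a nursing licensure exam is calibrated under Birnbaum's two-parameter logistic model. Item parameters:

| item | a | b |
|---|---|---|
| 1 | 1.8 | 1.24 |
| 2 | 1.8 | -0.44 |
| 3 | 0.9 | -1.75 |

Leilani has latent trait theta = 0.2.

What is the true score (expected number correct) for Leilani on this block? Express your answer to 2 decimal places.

P(theta) = 1 / (1 + exp(−a(theta − b)))
P_1 = 1/(1+e^{1.8720}) = 0.1333
P_2 = 1/(1+e^{-1.1520}) = 0.7599
P_3 = 1/(1+e^{-1.7550}) = 0.8526
E[score] = 0.1333 + 0.7599 + 0.8526 = 1.7458

1.75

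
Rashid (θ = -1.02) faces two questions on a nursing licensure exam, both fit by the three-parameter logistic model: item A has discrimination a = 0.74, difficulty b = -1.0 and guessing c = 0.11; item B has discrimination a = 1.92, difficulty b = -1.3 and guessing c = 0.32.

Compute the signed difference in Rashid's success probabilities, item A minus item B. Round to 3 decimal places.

-0.198

P(θ) = c + (1 − c) · 1 / (1 + exp(−a(θ − b)))
P_A = 0.5517
P_B = 0.7493
P_A − P_B = -0.1975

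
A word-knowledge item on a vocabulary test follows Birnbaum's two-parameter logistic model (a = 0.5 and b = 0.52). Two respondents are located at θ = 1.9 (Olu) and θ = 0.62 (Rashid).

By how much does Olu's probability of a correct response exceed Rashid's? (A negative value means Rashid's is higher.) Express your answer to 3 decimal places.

P(θ) = 1 / (1 + exp(−a(θ − b)))
P(Olu) = 0.6660  [exponent 0.6900]
P(Rashid) = 0.5125  [exponent 0.0500]
Difference = 0.6660 − 0.5125 = 0.1535

0.153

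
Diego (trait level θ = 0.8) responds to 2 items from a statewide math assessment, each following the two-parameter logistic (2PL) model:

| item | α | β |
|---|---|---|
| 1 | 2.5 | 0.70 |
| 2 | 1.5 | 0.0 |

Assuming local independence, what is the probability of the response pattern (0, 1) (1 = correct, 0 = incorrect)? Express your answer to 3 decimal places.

0.336

P(θ) = 1 / (1 + exp(−α(θ − β)))
P_1 = 1/(1+e^{-0.2500}) = 0.5622
P_2 = 1/(1+e^{-1.2000}) = 0.7685
L = (1−P_1) × P_2 = 0.4378 × 0.7685 = 0.33648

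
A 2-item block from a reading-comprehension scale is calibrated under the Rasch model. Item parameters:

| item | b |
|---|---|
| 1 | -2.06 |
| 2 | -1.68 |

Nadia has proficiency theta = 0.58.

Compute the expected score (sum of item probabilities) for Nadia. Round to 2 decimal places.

1.84

P(theta) = 1 / (1 + exp(−(theta − b)))
P_1 = 1/(1+e^{-2.6400}) = 0.9334
P_2 = 1/(1+e^{-2.2600}) = 0.9055
E[score] = 0.9334 + 0.9055 = 1.8389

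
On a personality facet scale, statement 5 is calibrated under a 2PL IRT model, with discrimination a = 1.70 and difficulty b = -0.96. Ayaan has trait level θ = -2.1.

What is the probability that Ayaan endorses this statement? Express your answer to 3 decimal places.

P(θ) = 1 / (1 + exp(−a(θ − b)))
Exponent: 1.70 × (-2.1 − (-0.96)) = -1.9380
1/(1 + e^{1.9380}) = 0.1259

0.126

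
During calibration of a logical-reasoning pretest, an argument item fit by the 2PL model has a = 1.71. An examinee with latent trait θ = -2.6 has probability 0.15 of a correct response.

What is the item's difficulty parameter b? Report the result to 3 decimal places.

-1.586

P(θ) = 1 / (1 + exp(−a(θ − b)))
logit(0.15) = ln(0.15/0.85) = -1.7346
b = θ − logit/(a) = -2.6 − (-1.7346)/1.7100 = -1.5856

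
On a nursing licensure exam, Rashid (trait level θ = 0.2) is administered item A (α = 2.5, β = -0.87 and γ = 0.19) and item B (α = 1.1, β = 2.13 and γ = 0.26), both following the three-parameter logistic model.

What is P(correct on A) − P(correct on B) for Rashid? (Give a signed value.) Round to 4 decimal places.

0.6087

P(θ) = γ + (1 − γ) · 1 / (1 + exp(−α(θ − β)))
P_A = 0.9478
P_B = 0.3391
P_A − P_B = 0.6087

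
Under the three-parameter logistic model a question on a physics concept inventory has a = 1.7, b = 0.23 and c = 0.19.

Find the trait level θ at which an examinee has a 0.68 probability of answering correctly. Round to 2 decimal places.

0.48

P(θ) = c + (1 − c) · 1 / (1 + exp(−a(θ − b)))
Remove guessing floor: (0.68 − 0.19)/(1 − 0.19) = 0.6049
logit = ln(0.6049/0.3951) = 0.4261
θ = b + logit/(a) = 0.23 + 0.4261/1.7000 = 0.4806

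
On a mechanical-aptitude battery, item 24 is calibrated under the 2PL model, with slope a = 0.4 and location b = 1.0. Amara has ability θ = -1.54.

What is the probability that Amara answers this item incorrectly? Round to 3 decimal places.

0.734

P(θ) = 1 / (1 + exp(−a(θ − b)))
Exponent: 0.4 × (-1.54 − 1.0) = -1.0160
1/(1 + e^{1.0160}) = 0.2658
P(incorrect) = 1 − 0.2658 = 0.7342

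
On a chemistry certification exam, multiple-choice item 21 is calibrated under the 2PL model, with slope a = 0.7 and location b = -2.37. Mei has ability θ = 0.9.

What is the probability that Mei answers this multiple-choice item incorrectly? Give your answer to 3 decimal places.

0.092

P(θ) = 1 / (1 + exp(−a(θ − b)))
Exponent: 0.7 × (0.9 − (-2.37)) = 2.2890
1/(1 + e^{-2.2890}) = 0.9080
P(incorrect) = 1 − 0.9080 = 0.0920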